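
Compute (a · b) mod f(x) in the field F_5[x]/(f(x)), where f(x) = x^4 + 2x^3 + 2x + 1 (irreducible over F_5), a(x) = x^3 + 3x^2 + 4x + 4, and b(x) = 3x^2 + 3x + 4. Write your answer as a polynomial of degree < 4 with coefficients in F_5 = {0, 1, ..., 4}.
a · b ≡ 3x^3 + 3x (mod f(x))

Multiply in F_5[x]: a(x)·b(x) = (x^3 + 3x^2 + 4x + 4)·(3x^2 + 3x + 4) = 3x^5 + 2x^4 + x^2 + 3x + 1. This has degree ≥ 4, so divide by f(x) over F_5: 3x^5 + 2x^4 + x^2 + 3x + 1 = (3x + 1)·(x^4 + 2x^3 + 2x + 1) + (3x^3 + 3x). Hence a·b ≡ 3x^3 + 3x (mod f). (F_5[x]/(f) is a field with 5^4 = 625 elements since f is irreducible of degree 4.)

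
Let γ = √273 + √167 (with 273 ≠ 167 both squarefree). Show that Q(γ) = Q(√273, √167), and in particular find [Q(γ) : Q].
[Q(γ) : Q] = 4 (equivalently, Q(γ) = Q(√273, √167))

Obviously Q(γ) ⊆ Q(√273, √167), and [Q(√273, √167):Q] = 4 (since 273, 167 are distinct squarefree integers > 1 with 45591 not a perfect square). To show equality we compute the minimal polynomial of γ. From γ = √273 + √167: γ^2 = 273 + 2√(45591) + 167 = 440 + 2√(45591), so γ^2 - 440 = 2√(45591); squaring, (γ^2 - 440)^2 = 4·45591, i.e. γ^4 - 880γ^2 + 193600 - 182364 = 0, i.e. γ^4 - 880γ^2 + 11236 = 0. So γ is a root of x^4 - 880x^2 + 11236. This polynomial is irreducible over Q: it has no rational root (each ±√273 ± √167 is irrational), and any factorization into two quadratics over Q would force √(45591) ∈ Q (pairing opposite roots) or √273, √167 ∈ Q (other pairings), all impossible. Hence [Q(γ):Q] = 4 = [Q(√273, √167):Q], so Q(γ) = Q(√273, √167).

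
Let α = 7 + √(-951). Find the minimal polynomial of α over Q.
m_α(x) = x^2 - 14x + 1000

From α - 7 = √(-951), squaring gives (α - 7)^2 = -951, i.e. α^2 - 14α + 49 = -951, so α^2 - 14α + 1000 = 0. The discriminant of x^2 - 14x + 1000 is (-14)^2 - 4·(1000) = 196 - 4000 = -3804, and 4·(-951) is not a perfect square in Q since -951 is squarefree and ≠ 1. Hence x^2 - 14x + 1000 is irreducible over Q and is the minimal polynomial of α.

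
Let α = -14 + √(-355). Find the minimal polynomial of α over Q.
m_α(x) = x^2 + 28x + 551

From α + 14 = √(-355), squaring gives (α + 14)^2 = -355, i.e. α^2 + 28α + 196 = -355, so α^2 + 28α + 551 = 0. The discriminant of x^2 + 28x + 551 is (28)^2 - 4·(551) = 784 - 2204 = -1420, and 4·(-355) is not a perfect square in Q since -355 is squarefree and ≠ 1. Hence x^2 + 28x + 551 is irreducible over Q and is the minimal polynomial of α.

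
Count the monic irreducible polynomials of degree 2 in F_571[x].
There are 162735 monic irreducible polynomials of degree 2 over F_571

Each element of F_{571^2} that lies in no proper subfield is a root of exactly one monic irreducible of degree 2 over F_571, and each such polynomial has 2 distinct roots in F_{571^2}. By Möbius inversion the count is N_571(2) = (1/2) Σ_{d|2} μ(2/d) · 571^d = (1/2)(μ(2)·571^1 + μ(1)·571^2) = 325470/2 = 162735.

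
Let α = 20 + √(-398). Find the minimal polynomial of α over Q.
m_α(x) = x^2 - 40x + 798

From α - 20 = √(-398), squaring gives (α - 20)^2 = -398, i.e. α^2 - 40α + 400 = -398, so α^2 - 40α + 798 = 0. The discriminant of x^2 - 40x + 798 is (-40)^2 - 4·(798) = 1600 - 3192 = -1592, and 4·(-398) is not a perfect square in Q since -398 is squarefree and ≠ 1. Hence x^2 - 40x + 798 is irreducible over Q and is the minimal polynomial of α.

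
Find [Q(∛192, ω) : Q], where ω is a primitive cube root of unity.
[Q(∛192, ω) : Q] = 6

[Q(∛192):Q] = 3 (min poly x^3 - 192, irreducible since 192 is not a perfect cube). [Q(ω):Q] = 2 (min poly x^2 + x + 1). Since Q(∛192) ⊂ R and ω ∉ R, we have ω ∉ Q(∛192), so x^2 + x + 1 remains irreducible over Q(∛192) and [Q(∛192, ω) : Q(∛192)] = 2. By the tower law, [Q(∛192, ω) : Q] = 3 · 2 = 6. (In fact Q(∛192, ω) is the splitting field of x^3 - 192 over Q.)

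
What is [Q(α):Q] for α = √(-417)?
[Q(α):Q] = 2

[Q(α):Q] equals the degree of the minimal polynomial of α. Here α^2 = -417 and x^2 + 417 is irreducible (d = -417 is squarefree, ≠ 1, hence not a square), so deg(m_α) = 2. Thus [Q(α):Q] = 2.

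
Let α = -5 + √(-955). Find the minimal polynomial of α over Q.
m_α(x) = x^2 + 10x + 980

From α + 5 = √(-955), squaring gives (α + 5)^2 = -955, i.e. α^2 + 10α + 25 = -955, so α^2 + 10α + 980 = 0. The discriminant of x^2 + 10x + 980 is (10)^2 - 4·(980) = 100 - 3920 = -3820, and 4·(-955) is not a perfect square in Q since -955 is squarefree and ≠ 1. Hence x^2 + 10x + 980 is irreducible over Q and is the minimal polynomial of α.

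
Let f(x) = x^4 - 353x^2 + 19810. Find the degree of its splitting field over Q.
[K : Q] = 4

Solving the quadratic in x^2: x^2 = (353 ± √(353^2 - 4·19810))/2 = (353 ± √45369)/2 = (353 ± 213)/2, giving x^2 = 283 or x^2 = 70. So f(x) = (x^2 - 283)(x^2 - 70) and the roots of f are ±√283, ±√70. Hence the splitting field is K = Q(√283, √70). Since 283 and 70 are distinct squarefree integers > 1, their product 19810 is not a perfect square, so √70 ∉ Q(√283). By the tower law [K:Q] = [Q(√283,√70):Q(√283)] · [Q(√283):Q] = 2 · 2 = 4.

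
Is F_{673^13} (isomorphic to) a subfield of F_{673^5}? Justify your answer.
No: F_{673^13} is not a subfield of F_{673^5}

F_{p^m} embeds in F_{p^n} iff m | n. Here 13 ∤ 5 (since 5 = 0·13 + 5 with remainder 5 ≠ 0), so F_{673^13} is not a subfield of F_{673^5}. Equivalently: if it were, the tower law would give 13 = [F_{673^13}:F_673] dividing [F_{673^5}:F_673] = 5, contradiction.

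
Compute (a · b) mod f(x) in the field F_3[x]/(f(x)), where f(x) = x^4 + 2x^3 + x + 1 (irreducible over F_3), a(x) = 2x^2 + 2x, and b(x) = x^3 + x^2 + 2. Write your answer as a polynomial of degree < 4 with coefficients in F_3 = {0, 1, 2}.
a · b ≡ 2x^3 + 2x^2 + 2x (mod f(x))

Multiply in F_3[x]: a(x)·b(x) = (2x^2 + 2x)·(x^3 + x^2 + 2) = 2x^5 + x^4 + 2x^3 + x^2 + x. This has degree ≥ 4, so divide by f(x) over F_3: 2x^5 + x^4 + 2x^3 + x^2 + x = (2x)·(x^4 + 2x^3 + x + 1) + (2x^3 + 2x^2 + 2x). Hence a·b ≡ 2x^3 + 2x^2 + 2x (mod f). (F_3[x]/(f) is a field with 3^4 = 81 elements since f is irreducible of degree 4.)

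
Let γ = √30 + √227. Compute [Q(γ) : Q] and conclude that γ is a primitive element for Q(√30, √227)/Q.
[Q(γ) : Q] = 4 (equivalently, Q(γ) = Q(√30, √227))

Obviously Q(γ) ⊆ Q(√30, √227), and [Q(√30, √227):Q] = 4 (since 30, 227 are distinct squarefree integers > 1 with 6810 not a perfect square). To show equality we compute the minimal polynomial of γ. From γ = √30 + √227: γ^2 = 30 + 2√(6810) + 227 = 257 + 2√(6810), so γ^2 - 257 = 2√(6810); squaring, (γ^2 - 257)^2 = 4·6810, i.e. γ^4 - 514γ^2 + 66049 - 27240 = 0, i.e. γ^4 - 514γ^2 + 38809 = 0. So γ is a root of x^4 - 514x^2 + 38809. This polynomial is irreducible over Q: it has no rational root (each ±√30 ± √227 is irrational), and any factorization into two quadratics over Q would force √(6810) ∈ Q (pairing opposite roots) or √30, √227 ∈ Q (other pairings), all impossible. Hence [Q(γ):Q] = 4 = [Q(√30, √227):Q], so Q(γ) = Q(√30, √227).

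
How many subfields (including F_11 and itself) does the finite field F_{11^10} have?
F_{11^10} has 4 subfields

The subfields of F_{p^n} are exactly the fields F_{p^d} for d | n (each is the fixed field of the unique index-d subgroup of Gal(F_{p^n}/F_p) ≅ Z/nZ). The divisors of n = 10 are {1, 2, 5, 10}, giving 4 subfields: F_{11^1}, F_{11^2}, F_{11^5}, F_{11^10}.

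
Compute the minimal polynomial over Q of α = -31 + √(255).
m_α(x) = x^2 + 62x + 706

From α + 31 = √(255), squaring gives (α + 31)^2 = 255, i.e. α^2 + 62α + 961 = 255, so α^2 + 62α + 706 = 0. The discriminant of x^2 + 62x + 706 is (62)^2 - 4·(706) = 3844 - 2824 = 1020, and 4·(255) is not a perfect square in Q since 255 is squarefree and ≠ 1. Hence x^2 + 62x + 706 is irreducible over Q and is the minimal polynomial of α.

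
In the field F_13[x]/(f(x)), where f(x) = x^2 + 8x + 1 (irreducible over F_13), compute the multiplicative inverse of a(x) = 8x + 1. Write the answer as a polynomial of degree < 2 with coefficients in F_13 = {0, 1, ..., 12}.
a(x)^(-1) ≡ 5x + 2 (mod f(x))

Since f is irreducible over F_13, F_13[x]/(f) is a field and a(x) ≠ 0 has an inverse. Apply the extended Euclidean algorithm to f(x) and a(x) in F_13[x]: f(x) = (5x + 2)·a(x) + (12). The last nonzero remainder is the constant 12 = gcd(f, a) in F_13. Back-substituting through the division chain expresses 12 = s(x)·a(x) + t(x)·f(x) with s(x) ≡ 8x + 11 (mod f), so (8x + 11)·a(x) ≡ 12 (mod f). Multiplying by 12^(-1) ≡ 12 in F_13 gives a(x)^(-1) ≡ 12·(8x + 11) ≡ 5x + 2 (mod f). Check: (8x + 1)·(5x + 2) = x^2 + 8x + 2 ≡ 1 (mod x^2 + 8x + 1).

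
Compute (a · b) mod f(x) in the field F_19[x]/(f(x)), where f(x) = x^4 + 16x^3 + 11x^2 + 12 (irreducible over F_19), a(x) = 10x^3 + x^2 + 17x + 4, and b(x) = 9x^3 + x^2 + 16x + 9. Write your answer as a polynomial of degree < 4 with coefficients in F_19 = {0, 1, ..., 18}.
a · b ≡ 4x^3 + 11x^2 + 17x + 5 (mod f(x))

Multiply in F_19[x]: a(x)·b(x) = (10x^3 + x^2 + 17x + 4)·(9x^3 + x^2 + 16x + 9) = 14x^6 + 10x^4 + 7x^3 + 8x + 17. This has degree ≥ 4, so divide by f(x) over F_19: 14x^6 + 10x^4 + 7x^3 + 8x + 17 = (14x^2 + 4x + 1)·(x^4 + 16x^3 + 11x^2 + 12) + (4x^3 + 11x^2 + 17x + 5). Hence a·b ≡ 4x^3 + 11x^2 + 17x + 5 (mod f). (F_19[x]/(f) is a field with 19^4 = 130321 elements since f is irreducible of degree 4.)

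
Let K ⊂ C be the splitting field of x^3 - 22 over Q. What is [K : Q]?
[K : Q] = 6

The roots of x^3 - 22 are ∛22, ω∛22, ω^2∛22 where ω = e^(2πi/3) is a primitive cube root of unity, so K = Q(∛22, ω). Now [Q(∛22):Q] = 3 (since 22 is not a perfect cube, x^3 - 22 is irreducible) and [Q(ω):Q] = 2. Both 2 and 3 divide [K:Q], and [K:Q] ≤ 3·2 = 6, so [K:Q] = 6. (Equivalently: Q(∛22) ⊂ R but ω ∉ R, so [K : Q(∛22)] = 2.)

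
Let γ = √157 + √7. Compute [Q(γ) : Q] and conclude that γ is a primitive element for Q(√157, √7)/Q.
[Q(γ) : Q] = 4 (equivalently, Q(γ) = Q(√157, √7))

Obviously Q(γ) ⊆ Q(√157, √7), and [Q(√157, √7):Q] = 4 (since 157, 7 are distinct squarefree integers > 1 with 1099 not a perfect square). To show equality we compute the minimal polynomial of γ. From γ = √157 + √7: γ^2 = 157 + 2√(1099) + 7 = 164 + 2√(1099), so γ^2 - 164 = 2√(1099); squaring, (γ^2 - 164)^2 = 4·1099, i.e. γ^4 - 328γ^2 + 26896 - 4396 = 0, i.e. γ^4 - 328γ^2 + 22500 = 0. So γ is a root of x^4 - 328x^2 + 22500. This polynomial is irreducible over Q: it has no rational root (each ±√157 ± √7 is irrational), and any factorization into two quadratics over Q would force √(1099) ∈ Q (pairing opposite roots) or √157, √7 ∈ Q (other pairings), all impossible. Hence [Q(γ):Q] = 4 = [Q(√157, √7):Q], so Q(γ) = Q(√157, √7).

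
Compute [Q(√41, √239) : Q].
[Q(√41, √239) : Q] = 4

[Q(√41):Q] = 2 (min poly x^2 - 41, irreducible since 41 is squarefree > 1). For the top step, suppose √239 ∈ Q(√41), say √239 = c + d√41 with c, d ∈ Q. Squaring: 239 = c^2 + 41d^2 + 2cd√41. Since √41 ∉ Q this forces 2cd = 0. If d = 0 then √239 = c ∈ Q, contradicting 239 squarefree > 1. If c = 0 then 239 = 41d^2, so 41·239 = (41d)^2 is a perfect square in Q — but 41·239 = 9799 is not a perfect square (since 41 and 239 are distinct squarefree integers). Contradiction. Hence √239 ∉ Q(√41), so x^2 - 239 stays irreducible over Q(√41) and [Q(√41, √239) : Q(√41)] = 2. By the tower law, [Q(√41, √239) : Q] = 2 · 2 = 4.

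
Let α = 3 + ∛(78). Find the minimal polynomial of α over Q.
m_α(x) = x^3 - 9x^2 + 27x - 105

Set β = α - 3 = ∛(78), so β^3 = 78. Then (α - 3)^3 - 78 = 0, i.e. α is a root of g(x) = (x - 3)^3 - 78 = x^3 - 9x^2 + 27x - 105. Since g(x) = h(x - 3) where h(x) = x^3 - 78, and h is irreducible over Q (because 78 is not a perfect cube, so h has no rational root, and a monic cubic with no rational root is irreducible), g is also irreducible (irreducibility is preserved under the substitution x → x - 3). Hence m_α(x) = x^3 - 9x^2 + 27x - 105.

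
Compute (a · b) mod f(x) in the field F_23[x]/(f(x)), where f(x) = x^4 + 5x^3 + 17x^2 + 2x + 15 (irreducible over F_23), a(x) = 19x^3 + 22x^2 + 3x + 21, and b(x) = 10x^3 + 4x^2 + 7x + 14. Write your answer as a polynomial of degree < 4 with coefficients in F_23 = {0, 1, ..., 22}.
a · b ≡ 12x^3 + 19x^2 + 10x (mod f(x))

Multiply in F_23[x]: a(x)·b(x) = (19x^3 + 22x^2 + 3x + 21)·(10x^3 + 4x^2 + 7x + 14) = 6x^6 + 20x^5 + 21x^4 + 21x^3 + 22x^2 + 5x + 18. This has degree ≥ 4, so divide by f(x) over F_23: 6x^6 + 20x^5 + 21x^4 + 21x^3 + 22x^2 + 5x + 18 = (6x^2 + 13x + 15)·(x^4 + 5x^3 + 17x^2 + 2x + 15) + (12x^3 + 19x^2 + 10x). Hence a·b ≡ 12x^3 + 19x^2 + 10x (mod f). (F_23[x]/(f) is a field with 23^4 = 279841 elements since f is irreducible of degree 4.)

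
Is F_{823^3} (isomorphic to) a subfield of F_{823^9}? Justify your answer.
Yes: F_{823^3} is a subfield of F_{823^9}

F_{p^m} embeds in F_{p^n} iff m | n (since F_{p^n} is the splitting field of x^(p^n) - x, and F_{p^m} ⊂ F_{p^n} forces p^n to be a power of p^m, i.e. m | n; conversely if m | n then every root of x^(p^m) - x is a root of x^(p^n) - x). Here 3 | 9 (since 9 = 3·3), so F_{823^3} is a subfield of F_{823^9}, and [F_{823^9} : F_{823^3}] = 9/3 = 3.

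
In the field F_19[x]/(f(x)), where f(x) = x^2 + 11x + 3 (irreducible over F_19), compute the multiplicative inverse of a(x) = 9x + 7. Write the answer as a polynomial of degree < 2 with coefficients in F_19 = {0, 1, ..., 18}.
a(x)^(-1) ≡ 14x + 8 (mod f(x))

Since f is irreducible over F_19, F_19[x]/(f) is a field and a(x) ≠ 0 has an inverse. Apply the extended Euclidean algorithm to f(x) and a(x) in F_19[x]: f(x) = (17x + 7)·a(x) + (11). The last nonzero remainder is the constant 11 = gcd(f, a) in F_19. Back-substituting through the division chain expresses 11 = s(x)·a(x) + t(x)·f(x) with s(x) ≡ 2x + 12 (mod f), so (2x + 12)·a(x) ≡ 11 (mod f). Multiplying by 11^(-1) ≡ 7 in F_19 gives a(x)^(-1) ≡ 7·(2x + 12) ≡ 14x + 8 (mod f). Check: (9x + 7)·(14x + 8) = 12x^2 + 18x + 18 ≡ 1 (mod x^2 + 11x + 3).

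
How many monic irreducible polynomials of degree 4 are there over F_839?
There are 123876017580 monic irreducible polynomials of degree 4 over F_839

Each element of F_{839^4} that lies in no proper subfield is a root of exactly one monic irreducible of degree 4 over F_839, and each such polynomial has 4 distinct roots in F_{839^4}. By Möbius inversion the count is N_839(4) = (1/4) Σ_{d|4} μ(4/d) · 839^d = (1/4)(μ(4)·839^1 + μ(2)·839^2 + μ(1)·839^4) = 495504070320/4 = 123876017580.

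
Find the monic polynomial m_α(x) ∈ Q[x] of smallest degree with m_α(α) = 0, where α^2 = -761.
m_α(x) = x^2 + 761

α satisfies α^2 + 761 = 0, so x^2 + 761 annihilates α. Since d = -761 is squarefree and ≠ 1, it is not a perfect square in Q, so x^2 + 761 has no rational root and is therefore irreducible over Q (a degree-2 polynomial over a field is irreducible iff it has no root). Hence m_α(x) = x^2 + 761.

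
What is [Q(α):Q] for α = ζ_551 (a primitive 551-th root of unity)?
[Q(α):Q] = 504

The minimal polynomial of ζ_551 over Q is the 551-th cyclotomic polynomial Φ_551(x), which is irreducible over Q and has degree φ(551) = 504. Hence [Q(α):Q] = φ(551) = 504.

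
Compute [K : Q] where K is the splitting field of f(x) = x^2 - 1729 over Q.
[K : Q] = 2

f(x) = x^2 - 1729 factors as (x - √1729)(x + √1729). The splitting field is K = Q(√1729). Since 1729 is squarefree and > 1, it is not a perfect square, so x^2 - 1729 is irreducible over Q and [Q(√1729) : Q] = 2. Hence [K : Q] = 2.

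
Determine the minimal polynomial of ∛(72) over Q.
m_α(x) = x^3 - 72

α satisfies α^3 = 72, so x^3 - 72 annihilates α. By the rational root test, a rational root p/q (in lowest terms) of x^3 - 72 would satisfy p^3 = 72 q^3, forcing q = 1 and p^3 = 72; but 72 is not a perfect cube, contradiction. A monic cubic over Q with no rational root is irreducible (any nontrivial factorization would include a linear factor). Hence x^3 - 72 is the minimal polynomial of α, and in particular [Q(α):Q] = 3.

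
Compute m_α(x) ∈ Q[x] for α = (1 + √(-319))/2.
m_α(x) = x^2 - x + 80

From 2α - 1 = √(-319), squaring gives (2α - 1)^2 = -319, i.e. 4α^2 - 4α + 1 = -319, so α^2 - α + (1 + 319)/4 = 0. Since -319 ≡ 1 (mod 4), (1 + 319)/4 = 80 ∈ Z. The polynomial x^2 - x + 80 has discriminant 1 - 4·(80) = -319, which is not a perfect square in Q (d = -319 is squarefree and ≠ 1), so x^2 - x + 80 is irreducible over Q. It is the minimal polynomial of α.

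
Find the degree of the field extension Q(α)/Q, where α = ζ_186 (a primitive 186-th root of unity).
[Q(α):Q] = 60

The minimal polynomial of ζ_186 over Q is the 186-th cyclotomic polynomial Φ_186(x), which is irreducible over Q and has degree φ(186) = 60. Hence [Q(α):Q] = φ(186) = 60.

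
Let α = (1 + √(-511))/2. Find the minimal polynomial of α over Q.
m_α(x) = x^2 - x + 128

From 2α - 1 = √(-511), squaring gives (2α - 1)^2 = -511, i.e. 4α^2 - 4α + 1 = -511, so α^2 - α + (1 + 511)/4 = 0. Since -511 ≡ 1 (mod 4), (1 + 511)/4 = 128 ∈ Z. The polynomial x^2 - x + 128 has discriminant 1 - 4·(128) = -511, which is not a perfect square in Q (d = -511 is squarefree and ≠ 1), so x^2 - x + 128 is irreducible over Q. It is the minimal polynomial of α.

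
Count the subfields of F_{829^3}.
F_{829^3} has 2 subfields

The subfields of F_{p^n} are exactly the fields F_{p^d} for d | n (each is the fixed field of the unique index-d subgroup of Gal(F_{p^n}/F_p) ≅ Z/nZ). The divisors of n = 3 are {1, 3}, giving 2 subfields: F_{829^1}, F_{829^3}.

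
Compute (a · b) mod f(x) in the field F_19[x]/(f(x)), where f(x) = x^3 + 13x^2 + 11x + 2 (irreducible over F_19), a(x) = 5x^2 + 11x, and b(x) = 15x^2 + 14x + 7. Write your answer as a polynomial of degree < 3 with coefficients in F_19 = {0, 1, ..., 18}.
a · b ≡ 16x^2 + 11x + 17 (mod f(x))

Multiply in F_19[x]: a(x)·b(x) = (5x^2 + 11x)·(15x^2 + 14x + 7) = 18x^4 + 7x^3 + 18x^2 + x. This has degree ≥ 3, so divide by f(x) over F_19: 18x^4 + 7x^3 + 18x^2 + x = (18x + 1)·(x^3 + 13x^2 + 11x + 2) + (16x^2 + 11x + 17). Hence a·b ≡ 16x^2 + 11x + 17 (mod f). (F_19[x]/(f) is a field with 19^3 = 6859 elements since f is irreducible of degree 3.)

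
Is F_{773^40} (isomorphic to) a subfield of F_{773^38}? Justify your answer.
No: F_{773^40} is not a subfield of F_{773^38}

F_{p^m} embeds in F_{p^n} iff m | n. Here 40 ∤ 38 (since 38 = 0·40 + 38 with remainder 38 ≠ 0), so F_{773^40} is not a subfield of F_{773^38}. Equivalently: if it were, the tower law would give 40 = [F_{773^40}:F_773] dividing [F_{773^38}:F_773] = 38, contradiction.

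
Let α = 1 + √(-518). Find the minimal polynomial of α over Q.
m_α(x) = x^2 - 2x + 519

From α - 1 = √(-518), squaring gives (α - 1)^2 = -518, i.e. α^2 - 2α + 1 = -518, so α^2 - 2α + 519 = 0. The discriminant of x^2 - 2x + 519 is (-2)^2 - 4·(519) = 4 - 2076 = -2072, and 4·(-518) is not a perfect square in Q since -518 is squarefree and ≠ 1. Hence x^2 - 2x + 519 is irreducible over Q and is the minimal polynomial of α.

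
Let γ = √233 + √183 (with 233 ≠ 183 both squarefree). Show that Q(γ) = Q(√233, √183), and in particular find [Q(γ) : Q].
[Q(γ) : Q] = 4 (equivalently, Q(γ) = Q(√233, √183))

Obviously Q(γ) ⊆ Q(√233, √183), and [Q(√233, √183):Q] = 4 (since 233, 183 are distinct squarefree integers > 1 with 42639 not a perfect square). To show equality we compute the minimal polynomial of γ. From γ = √233 + √183: γ^2 = 233 + 2√(42639) + 183 = 416 + 2√(42639), so γ^2 - 416 = 2√(42639); squaring, (γ^2 - 416)^2 = 4·42639, i.e. γ^4 - 832γ^2 + 173056 - 170556 = 0, i.e. γ^4 - 832γ^2 + 2500 = 0. So γ is a root of x^4 - 832x^2 + 2500. This polynomial is irreducible over Q: it has no rational root (each ±√233 ± √183 is irrational), and any factorization into two quadratics over Q would force √(42639) ∈ Q (pairing opposite roots) or √233, √183 ∈ Q (other pairings), all impossible. Hence [Q(γ):Q] = 4 = [Q(√233, √183):Q], so Q(γ) = Q(√233, √183).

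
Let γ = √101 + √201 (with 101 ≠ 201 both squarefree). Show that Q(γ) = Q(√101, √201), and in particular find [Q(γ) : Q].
[Q(γ) : Q] = 4 (equivalently, Q(γ) = Q(√101, √201))

Obviously Q(γ) ⊆ Q(√101, √201), and [Q(√101, √201):Q] = 4 (since 101, 201 are distinct squarefree integers > 1 with 20301 not a perfect square). To show equality we compute the minimal polynomial of γ. From γ = √101 + √201: γ^2 = 101 + 2√(20301) + 201 = 302 + 2√(20301), so γ^2 - 302 = 2√(20301); squaring, (γ^2 - 302)^2 = 4·20301, i.e. γ^4 - 604γ^2 + 91204 - 81204 = 0, i.e. γ^4 - 604γ^2 + 10000 = 0. So γ is a root of x^4 - 604x^2 + 10000. This polynomial is irreducible over Q: it has no rational root (each ±√101 ± √201 is irrational), and any factorization into two quadratics over Q would force √(20301) ∈ Q (pairing opposite roots) or √101, √201 ∈ Q (other pairings), all impossible. Hence [Q(γ):Q] = 4 = [Q(√101, √201):Q], so Q(γ) = Q(√101, √201).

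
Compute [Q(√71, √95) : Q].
[Q(√71, √95) : Q] = 4

[Q(√71):Q] = 2 (min poly x^2 - 71, irreducible since 71 is squarefree > 1). For the top step, suppose √95 ∈ Q(√71), say √95 = c + d√71 with c, d ∈ Q. Squaring: 95 = c^2 + 71d^2 + 2cd√71. Since √71 ∉ Q this forces 2cd = 0. If d = 0 then √95 = c ∈ Q, contradicting 95 squarefree > 1. If c = 0 then 95 = 71d^2, so 71·95 = (71d)^2 is a perfect square in Q — but 71·95 = 6745 is not a perfect square (since 71 and 95 are distinct squarefree integers). Contradiction. Hence √95 ∉ Q(√71), so x^2 - 95 stays irreducible over Q(√71) and [Q(√71, √95) : Q(√71)] = 2. By the tower law, [Q(√71, √95) : Q] = 2 · 2 = 4.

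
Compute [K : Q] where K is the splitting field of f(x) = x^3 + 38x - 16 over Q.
[K : Q] = 6

By the rational root test, any rational root of the monic integer polynomial f(x) = x^3 + 38x - 16 must be an integer dividing the constant term -16, i.e. one of ±{1, 2, 4, 8, 16}. Evaluating: f(1) = 23, f(-1) = -55, f(2) = 68, f(-2) = -100, f(4) = 200, f(-4) = -232, f(8) = 800, f(-8) = -832, f(16) = 4688, f(-16) = -4720; none is 0, so f has no rational root and is therefore irreducible over Q (a cubic with no linear factor over a field is irreducible). For an irreducible cubic, the Galois group is A_3 or S_3 according as the discriminant disc(f) = -4a^3 - 27b^2 = -4·(38)^3 - 27·(-16)^2 = -226400 is or is not a square in Q. Here disc(f) = -226400 is not a perfect square in Q, so the Galois group of f over Q is not contained in A_3 and must be all of S_3. The splitting field has degree |S_3| = 6 over Q, so [K : Q] = 6.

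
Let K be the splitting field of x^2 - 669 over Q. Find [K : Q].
[K : Q] = 2

f(x) = x^2 - 669 factors as (x - √669)(x + √669). The splitting field is K = Q(√669). Since 669 is squarefree and > 1, it is not a perfect square, so x^2 - 669 is irreducible over Q and [Q(√669) : Q] = 2. Hence [K : Q] = 2.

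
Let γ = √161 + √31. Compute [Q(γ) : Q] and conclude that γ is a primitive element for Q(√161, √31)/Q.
[Q(γ) : Q] = 4 (equivalently, Q(γ) = Q(√161, √31))

Obviously Q(γ) ⊆ Q(√161, √31), and [Q(√161, √31):Q] = 4 (since 161, 31 are distinct squarefree integers > 1 with 4991 not a perfect square). To show equality we compute the minimal polynomial of γ. From γ = √161 + √31: γ^2 = 161 + 2√(4991) + 31 = 192 + 2√(4991), so γ^2 - 192 = 2√(4991); squaring, (γ^2 - 192)^2 = 4·4991, i.e. γ^4 - 384γ^2 + 36864 - 19964 = 0, i.e. γ^4 - 384γ^2 + 16900 = 0. So γ is a root of x^4 - 384x^2 + 16900. This polynomial is irreducible over Q: it has no rational root (each ±√161 ± √31 is irrational), and any factorization into two quadratics over Q would force √(4991) ∈ Q (pairing opposite roots) or √161, √31 ∈ Q (other pairings), all impossible. Hence [Q(γ):Q] = 4 = [Q(√161, √31):Q], so Q(γ) = Q(√161, √31).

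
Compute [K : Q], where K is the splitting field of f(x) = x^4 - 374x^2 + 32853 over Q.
[K : Q] = 4

Solving the quadratic in x^2: x^2 = (374 ± √(374^2 - 4·32853))/2 = (374 ± √8464)/2 = (374 ± 92)/2, giving x^2 = 141 or x^2 = 233. So f(x) = (x^2 - 141)(x^2 - 233) and the roots of f are ±√141, ±√233. Hence the splitting field is K = Q(√141, √233). Since 141 and 233 are distinct squarefree integers > 1, their product 32853 is not a perfect square, so √233 ∉ Q(√141). By the tower law [K:Q] = [Q(√141,√233):Q(√141)] · [Q(√141):Q] = 2 · 2 = 4.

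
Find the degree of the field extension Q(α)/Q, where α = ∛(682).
[Q(α):Q] = 3

The minimal polynomial of α is x^3 - 682, irreducible over Q since 682 is not a perfect cube (so x^3 - 682 has no rational root). Hence [Q(α):Q] = deg(m_α) = 3.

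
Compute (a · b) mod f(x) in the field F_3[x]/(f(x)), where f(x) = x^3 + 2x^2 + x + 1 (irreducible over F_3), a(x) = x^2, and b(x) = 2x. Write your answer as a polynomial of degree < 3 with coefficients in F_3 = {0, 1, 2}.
a · b ≡ 2x^2 + x + 1 (mod f(x))

Multiply in F_3[x]: a(x)·b(x) = (x^2)·(2x) = 2x^3. This has degree ≥ 3, so divide by f(x) over F_3: 2x^3 = (2)·(x^3 + 2x^2 + x + 1) + (2x^2 + x + 1). Hence a·b ≡ 2x^2 + x + 1 (mod f). (F_3[x]/(f) is a field with 3^3 = 27 elements since f is irreducible of degree 3.)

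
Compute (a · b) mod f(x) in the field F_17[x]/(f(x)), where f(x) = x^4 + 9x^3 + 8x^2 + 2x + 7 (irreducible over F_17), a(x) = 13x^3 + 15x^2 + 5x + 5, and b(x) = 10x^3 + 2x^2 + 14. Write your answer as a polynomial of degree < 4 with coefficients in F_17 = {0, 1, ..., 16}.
a · b ≡ 14x^3 + 4x^2 + 15x + 13 (mod f(x))

Multiply in F_17[x]: a(x)·b(x) = (13x^3 + 15x^2 + 5x + 5)·(10x^3 + 2x^2 + 14) = 11x^6 + 6x^5 + 12x^4 + 4x^3 + 16x^2 + 2x + 2. This has degree ≥ 4, so divide by f(x) over F_17: 11x^6 + 6x^5 + 12x^4 + 4x^3 + 16x^2 + 2x + 2 = (11x^2 + 9x + 13)·(x^4 + 9x^3 + 8x^2 + 2x + 7) + (14x^3 + 4x^2 + 15x + 13). Hence a·b ≡ 14x^3 + 4x^2 + 15x + 13 (mod f). (F_17[x]/(f) is a field with 17^4 = 83521 elements since f is irreducible of degree 4.)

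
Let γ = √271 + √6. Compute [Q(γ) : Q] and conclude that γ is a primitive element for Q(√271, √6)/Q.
[Q(γ) : Q] = 4 (equivalently, Q(γ) = Q(√271, √6))

Obviously Q(γ) ⊆ Q(√271, √6), and [Q(√271, √6):Q] = 4 (since 271, 6 are distinct squarefree integers > 1 with 1626 not a perfect square). To show equality we compute the minimal polynomial of γ. From γ = √271 + √6: γ^2 = 271 + 2√(1626) + 6 = 277 + 2√(1626), so γ^2 - 277 = 2√(1626); squaring, (γ^2 - 277)^2 = 4·1626, i.e. γ^4 - 554γ^2 + 76729 - 6504 = 0, i.e. γ^4 - 554γ^2 + 70225 = 0. So γ is a root of x^4 - 554x^2 + 70225. This polynomial is irreducible over Q: it has no rational root (each ±√271 ± √6 is irrational), and any factorization into two quadratics over Q would force √(1626) ∈ Q (pairing opposite roots) or √271, √6 ∈ Q (other pairings), all impossible. Hence [Q(γ):Q] = 4 = [Q(√271, √6):Q], so Q(γ) = Q(√271, √6).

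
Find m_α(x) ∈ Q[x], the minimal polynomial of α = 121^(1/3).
m_α(x) = x^3 - 121

α satisfies α^3 = 121, so x^3 - 121 annihilates α. By the rational root test, a rational root p/q (in lowest terms) of x^3 - 121 would satisfy p^3 = 121 q^3, forcing q = 1 and p^3 = 121; but 121 is not a perfect cube, contradiction. A monic cubic over Q with no rational root is irreducible (any nontrivial factorization would include a linear factor). Hence x^3 - 121 is the minimal polynomial of α, and in particular [Q(α):Q] = 3.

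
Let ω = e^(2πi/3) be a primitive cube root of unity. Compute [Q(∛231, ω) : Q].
[Q(∛231, ω) : Q] = 6

[Q(∛231):Q] = 3 (min poly x^3 - 231, irreducible since 231 is not a perfect cube). [Q(ω):Q] = 2 (min poly x^2 + x + 1). Since Q(∛231) ⊂ R and ω ∉ R, we have ω ∉ Q(∛231), so x^2 + x + 1 remains irreducible over Q(∛231) and [Q(∛231, ω) : Q(∛231)] = 2. By the tower law, [Q(∛231, ω) : Q] = 3 · 2 = 6. (In fact Q(∛231, ω) is the splitting field of x^3 - 231 over Q.)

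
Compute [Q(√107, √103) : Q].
[Q(√107, √103) : Q] = 4

[Q(√107):Q] = 2 (min poly x^2 - 107, irreducible since 107 is squarefree > 1). For the top step, suppose √103 ∈ Q(√107), say √103 = c + d√107 with c, d ∈ Q. Squaring: 103 = c^2 + 107d^2 + 2cd√107. Since √107 ∉ Q this forces 2cd = 0. If d = 0 then √103 = c ∈ Q, contradicting 103 squarefree > 1. If c = 0 then 103 = 107d^2, so 107·103 = (107d)^2 is a perfect square in Q — but 107·103 = 11021 is not a perfect square (since 107 and 103 are distinct squarefree integers). Contradiction. Hence √103 ∉ Q(√107), so x^2 - 103 stays irreducible over Q(√107) and [Q(√107, √103) : Q(√107)] = 2. By the tower law, [Q(√107, √103) : Q] = 2 · 2 = 4.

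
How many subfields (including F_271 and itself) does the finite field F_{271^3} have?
F_{271^3} has 2 subfields

The subfields of F_{p^n} are exactly the fields F_{p^d} for d | n (each is the fixed field of the unique index-d subgroup of Gal(F_{p^n}/F_p) ≅ Z/nZ). The divisors of n = 3 are {1, 3}, giving 2 subfields: F_{271^1}, F_{271^3}.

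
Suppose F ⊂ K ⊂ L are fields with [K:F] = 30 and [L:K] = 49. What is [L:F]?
[L:F] = 1470

The tower law says that for any tower of field extensions F ⊂ K ⊂ L with finite degrees, [L:F] = [L:K] · [K:F]. Here this gives [L:F] = 49 · 30 = 1470.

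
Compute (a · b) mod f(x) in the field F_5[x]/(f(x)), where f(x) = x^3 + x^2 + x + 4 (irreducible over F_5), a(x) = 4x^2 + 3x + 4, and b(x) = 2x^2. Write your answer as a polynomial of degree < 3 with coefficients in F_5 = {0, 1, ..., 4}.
a · b ≡ 2x^2 + 3 (mod f(x))

Multiply in F_5[x]: a(x)·b(x) = (4x^2 + 3x + 4)·(2x^2) = 3x^4 + x^3 + 3x^2. This has degree ≥ 3, so divide by f(x) over F_5: 3x^4 + x^3 + 3x^2 = (3x + 3)·(x^3 + x^2 + x + 4) + (2x^2 + 3). Hence a·b ≡ 2x^2 + 3 (mod f). (F_5[x]/(f) is a field with 5^3 = 125 elements since f is irreducible of degree 3.)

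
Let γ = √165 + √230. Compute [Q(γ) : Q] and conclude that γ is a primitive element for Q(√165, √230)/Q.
[Q(γ) : Q] = 4 (equivalently, Q(γ) = Q(√165, √230))

Obviously Q(γ) ⊆ Q(√165, √230), and [Q(√165, √230):Q] = 4 (since 165, 230 are distinct squarefree integers > 1 with 37950 not a perfect square). To show equality we compute the minimal polynomial of γ. From γ = √165 + √230: γ^2 = 165 + 2√(37950) + 230 = 395 + 2√(37950), so γ^2 - 395 = 2√(37950); squaring, (γ^2 - 395)^2 = 4·37950, i.e. γ^4 - 790γ^2 + 156025 - 151800 = 0, i.e. γ^4 - 790γ^2 + 4225 = 0. So γ is a root of x^4 - 790x^2 + 4225. This polynomial is irreducible over Q: it has no rational root (each ±√165 ± √230 is irrational), and any factorization into two quadratics over Q would force √(37950) ∈ Q (pairing opposite roots) or √165, √230 ∈ Q (other pairings), all impossible. Hence [Q(γ):Q] = 4 = [Q(√165, √230):Q], so Q(γ) = Q(√165, √230).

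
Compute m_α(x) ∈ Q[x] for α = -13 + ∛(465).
m_α(x) = x^3 + 39x^2 + 507x + 1732

Set β = α + 13 = ∛(465), so β^3 = 465. Then (α + 13)^3 - 465 = 0, i.e. α is a root of g(x) = (x + 13)^3 - 465 = x^3 + 39x^2 + 507x + 1732. Since g(x) = h(x + 13) where h(x) = x^3 - 465, and h is irreducible over Q (because 465 is not a perfect cube, so h has no rational root, and a monic cubic with no rational root is irreducible), g is also irreducible (irreducibility is preserved under the substitution x → x + 13). Hence m_α(x) = x^3 + 39x^2 + 507x + 1732.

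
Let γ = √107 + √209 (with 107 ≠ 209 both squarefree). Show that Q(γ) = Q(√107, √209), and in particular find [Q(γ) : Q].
[Q(γ) : Q] = 4 (equivalently, Q(γ) = Q(√107, √209))

Obviously Q(γ) ⊆ Q(√107, √209), and [Q(√107, √209):Q] = 4 (since 107, 209 are distinct squarefree integers > 1 with 22363 not a perfect square). To show equality we compute the minimal polynomial of γ. From γ = √107 + √209: γ^2 = 107 + 2√(22363) + 209 = 316 + 2√(22363), so γ^2 - 316 = 2√(22363); squaring, (γ^2 - 316)^2 = 4·22363, i.e. γ^4 - 632γ^2 + 99856 - 89452 = 0, i.e. γ^4 - 632γ^2 + 10404 = 0. So γ is a root of x^4 - 632x^2 + 10404. This polynomial is irreducible over Q: it has no rational root (each ±√107 ± √209 is irrational), and any factorization into two quadratics over Q would force √(22363) ∈ Q (pairing opposite roots) or √107, √209 ∈ Q (other pairings), all impossible. Hence [Q(γ):Q] = 4 = [Q(√107, √209):Q], so Q(γ) = Q(√107, √209).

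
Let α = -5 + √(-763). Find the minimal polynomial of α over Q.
m_α(x) = x^2 + 10x + 788

From α + 5 = √(-763), squaring gives (α + 5)^2 = -763, i.e. α^2 + 10α + 25 = -763, so α^2 + 10α + 788 = 0. The discriminant of x^2 + 10x + 788 is (10)^2 - 4·(788) = 100 - 3152 = -3052, and 4·(-763) is not a perfect square in Q since -763 is squarefree and ≠ 1. Hence x^2 + 10x + 788 is irreducible over Q and is the minimal polynomial of α.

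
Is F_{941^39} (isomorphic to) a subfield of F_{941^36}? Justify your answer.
No: F_{941^39} is not a subfield of F_{941^36}

F_{p^m} embeds in F_{p^n} iff m | n. Here 39 ∤ 36 (since 36 = 0·39 + 36 with remainder 36 ≠ 0), so F_{941^39} is not a subfield of F_{941^36}. Equivalently: if it were, the tower law would give 39 = [F_{941^39}:F_941] dividing [F_{941^36}:F_941] = 36, contradiction.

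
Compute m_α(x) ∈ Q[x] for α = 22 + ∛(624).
m_α(x) = x^3 - 66x^2 + 1452x - 11272

Set β = α - 22 = ∛(624), so β^3 = 624. Then (α - 22)^3 - 624 = 0, i.e. α is a root of g(x) = (x - 22)^3 - 624 = x^3 - 66x^2 + 1452x - 11272. Since g(x) = h(x - 22) where h(x) = x^3 - 624, and h is irreducible over Q (because 624 is not a perfect cube, so h has no rational root, and a monic cubic with no rational root is irreducible), g is also irreducible (irreducibility is preserved under the substitution x → x - 22). Hence m_α(x) = x^3 - 66x^2 + 1452x - 11272.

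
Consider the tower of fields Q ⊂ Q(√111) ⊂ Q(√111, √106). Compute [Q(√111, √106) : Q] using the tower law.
[Q(√111, √106) : Q] = 4

[Q(√111):Q] = 2 (min poly x^2 - 111, irreducible since 111 is squarefree > 1). For the top step, suppose √106 ∈ Q(√111), say √106 = c + d√111 with c, d ∈ Q. Squaring: 106 = c^2 + 111d^2 + 2cd√111. Since √111 ∉ Q this forces 2cd = 0. If d = 0 then √106 = c ∈ Q, contradicting 106 squarefree > 1. If c = 0 then 106 = 111d^2, so 111·106 = (111d)^2 is a perfect square in Q — but 111·106 = 11766 is not a perfect square (since 111 and 106 are distinct squarefree integers). Contradiction. Hence √106 ∉ Q(√111), so x^2 - 106 stays irreducible over Q(√111) and [Q(√111, √106) : Q(√111)] = 2. By the tower law, [Q(√111, √106) : Q] = 2 · 2 = 4.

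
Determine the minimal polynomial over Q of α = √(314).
m_α(x) = x^2 - 314

α satisfies α^2 - 314 = 0, so x^2 - 314 annihilates α. Since d = 314 is squarefree and ≠ 1, it is not a perfect square in Q, so x^2 - 314 has no rational root and is therefore irreducible over Q (a degree-2 polynomial over a field is irreducible iff it has no root). Hence m_α(x) = x^2 - 314.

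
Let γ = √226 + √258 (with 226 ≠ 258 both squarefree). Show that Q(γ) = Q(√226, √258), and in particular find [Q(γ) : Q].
[Q(γ) : Q] = 4 (equivalently, Q(γ) = Q(√226, √258))

Obviously Q(γ) ⊆ Q(√226, √258), and [Q(√226, √258):Q] = 4 (since 226, 258 are distinct squarefree integers > 1 with 58308 not a perfect square). To show equality we compute the minimal polynomial of γ. From γ = √226 + √258: γ^2 = 226 + 2√(58308) + 258 = 484 + 2√(58308), so γ^2 - 484 = 2√(58308); squaring, (γ^2 - 484)^2 = 4·58308, i.e. γ^4 - 968γ^2 + 234256 - 233232 = 0, i.e. γ^4 - 968γ^2 + 1024 = 0. So γ is a root of x^4 - 968x^2 + 1024. This polynomial is irreducible over Q: it has no rational root (each ±√226 ± √258 is irrational), and any factorization into two quadratics over Q would force √(58308) ∈ Q (pairing opposite roots) or √226, √258 ∈ Q (other pairings), all impossible. Hence [Q(γ):Q] = 4 = [Q(√226, √258):Q], so Q(γ) = Q(√226, √258).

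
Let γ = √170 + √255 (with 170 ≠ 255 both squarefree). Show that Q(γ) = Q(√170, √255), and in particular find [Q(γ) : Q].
[Q(γ) : Q] = 4 (equivalently, Q(γ) = Q(√170, √255))

Obviously Q(γ) ⊆ Q(√170, √255), and [Q(√170, √255):Q] = 4 (since 170, 255 are distinct squarefree integers > 1 with 43350 not a perfect square). To show equality we compute the minimal polynomial of γ. From γ = √170 + √255: γ^2 = 170 + 2√(43350) + 255 = 425 + 2√(43350), so γ^2 - 425 = 2√(43350); squaring, (γ^2 - 425)^2 = 4·43350, i.e. γ^4 - 850γ^2 + 180625 - 173400 = 0, i.e. γ^4 - 850γ^2 + 7225 = 0. So γ is a root of x^4 - 850x^2 + 7225. This polynomial is irreducible over Q: it has no rational root (each ±√170 ± √255 is irrational), and any factorization into two quadratics over Q would force √(43350) ∈ Q (pairing opposite roots) or √170, √255 ∈ Q (other pairings), all impossible. Hence [Q(γ):Q] = 4 = [Q(√170, √255):Q], so Q(γ) = Q(√170, √255).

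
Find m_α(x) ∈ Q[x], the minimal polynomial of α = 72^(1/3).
m_α(x) = x^3 - 72

α satisfies α^3 = 72, so x^3 - 72 annihilates α. By the rational root test, a rational root p/q (in lowest terms) of x^3 - 72 would satisfy p^3 = 72 q^3, forcing q = 1 and p^3 = 72; but 72 is not a perfect cube, contradiction. A monic cubic over Q with no rational root is irreducible (any nontrivial factorization would include a linear factor). Hence x^3 - 72 is the minimal polynomial of α, and in particular [Q(α):Q] = 3.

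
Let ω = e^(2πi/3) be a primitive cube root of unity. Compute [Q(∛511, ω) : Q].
[Q(∛511, ω) : Q] = 6

[Q(∛511):Q] = 3 (min poly x^3 - 511, irreducible since 511 is not a perfect cube). [Q(ω):Q] = 2 (min poly x^2 + x + 1). Since Q(∛511) ⊂ R and ω ∉ R, we have ω ∉ Q(∛511), so x^2 + x + 1 remains irreducible over Q(∛511) and [Q(∛511, ω) : Q(∛511)] = 2. By the tower law, [Q(∛511, ω) : Q] = 3 · 2 = 6. (In fact Q(∛511, ω) is the splitting field of x^3 - 511 over Q.)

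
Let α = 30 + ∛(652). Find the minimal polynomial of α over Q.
m_α(x) = x^3 - 90x^2 + 2700x - 27652

Set β = α - 30 = ∛(652), so β^3 = 652. Then (α - 30)^3 - 652 = 0, i.e. α is a root of g(x) = (x - 30)^3 - 652 = x^3 - 90x^2 + 2700x - 27652. Since g(x) = h(x - 30) where h(x) = x^3 - 652, and h is irreducible over Q (because 652 is not a perfect cube, so h has no rational root, and a monic cubic with no rational root is irreducible), g is also irreducible (irreducibility is preserved under the substitution x → x - 30). Hence m_α(x) = x^3 - 90x^2 + 2700x - 27652.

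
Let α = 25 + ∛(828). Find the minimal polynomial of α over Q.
m_α(x) = x^3 - 75x^2 + 1875x - 16453

Set β = α - 25 = ∛(828), so β^3 = 828. Then (α - 25)^3 - 828 = 0, i.e. α is a root of g(x) = (x - 25)^3 - 828 = x^3 - 75x^2 + 1875x - 16453. Since g(x) = h(x - 25) where h(x) = x^3 - 828, and h is irreducible over Q (because 828 is not a perfect cube, so h has no rational root, and a monic cubic with no rational root is irreducible), g is also irreducible (irreducibility is preserved under the substitution x → x - 25). Hence m_α(x) = x^3 - 75x^2 + 1875x - 16453.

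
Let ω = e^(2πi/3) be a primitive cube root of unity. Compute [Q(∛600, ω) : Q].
[Q(∛600, ω) : Q] = 6

[Q(∛600):Q] = 3 (min poly x^3 - 600, irreducible since 600 is not a perfect cube). [Q(ω):Q] = 2 (min poly x^2 + x + 1). Since Q(∛600) ⊂ R and ω ∉ R, we have ω ∉ Q(∛600), so x^2 + x + 1 remains irreducible over Q(∛600) and [Q(∛600, ω) : Q(∛600)] = 2. By the tower law, [Q(∛600, ω) : Q] = 3 · 2 = 6. (In fact Q(∛600, ω) is the splitting field of x^3 - 600 over Q.)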